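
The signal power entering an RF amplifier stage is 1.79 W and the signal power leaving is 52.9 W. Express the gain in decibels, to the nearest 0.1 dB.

For a power ratio, dB = 10·log₁₀(P₂/P₁).
10·log₁₀(52.9/1.79) = 10·log₁₀(29.55) = 14.7 dB.

14.7 dB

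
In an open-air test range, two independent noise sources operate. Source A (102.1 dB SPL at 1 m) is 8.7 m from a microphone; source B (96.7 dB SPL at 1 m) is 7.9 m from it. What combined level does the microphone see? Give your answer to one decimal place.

84.6 dB SPL

At the listener: L_A = 102.1 − 20·log₁₀(8.7) = 83.31 dB; L_B = 96.7 − 20·log₁₀(7.9) = 78.75 dB.
Combined: 10·log₁₀(10^(83.31/10)+10^(78.75/10)) = 84.6 dB SPL.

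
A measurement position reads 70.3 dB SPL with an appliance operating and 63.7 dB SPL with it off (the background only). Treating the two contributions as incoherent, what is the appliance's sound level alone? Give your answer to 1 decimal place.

69.2 dB SPL

Remove the background by subtracting linear intensities:
L_src = 10·log₁₀(10^(70.3/10) − 10^(63.7/10)) = 10·log₁₀(8371000) = 69.2 dB SPL.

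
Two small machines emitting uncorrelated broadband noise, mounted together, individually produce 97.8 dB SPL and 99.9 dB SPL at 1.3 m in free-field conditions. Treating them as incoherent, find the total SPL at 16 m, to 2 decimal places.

80.18 dB SPL

Combined at 1.3 m: 10·log₁₀(10^(97.8/10)+10^(99.9/10)) = 101.986 dB SPL.
Then apply −20·log₁₀(16/1.3) = -21.804 dB → 80.18 dB SPL.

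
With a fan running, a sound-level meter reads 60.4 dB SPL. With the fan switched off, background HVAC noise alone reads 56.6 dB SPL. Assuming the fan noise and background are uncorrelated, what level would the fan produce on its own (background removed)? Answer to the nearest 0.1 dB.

58.1 dB SPL

Subtract intensities: L_src = 10·log₁₀(10^(L_total/10) − 10^(L_bg/10)).
L_src = 10·log₁₀(10^(60.4/10) − 10^(56.6/10)) = 10·log₁₀(639400) = 58.1 dB SPL.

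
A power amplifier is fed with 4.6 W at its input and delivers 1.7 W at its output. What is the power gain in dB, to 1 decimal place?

-4.3 dB

Power ratio → dB uses the 10·log₁₀ form:
10·log₁₀(1.7/4.6) = 10·log₁₀(0.3696) = -4.3 dB.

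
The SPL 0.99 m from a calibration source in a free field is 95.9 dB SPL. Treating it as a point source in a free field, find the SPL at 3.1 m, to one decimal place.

86.0 dB SPL

Free-field point source: level drops by 20·log₁₀ of the distance ratio.
ΔL = −20·log₁₀(3.1/0.99) = -9.91 dB, so L₂ = 95.9 + (-9.91) = 86.0 dB SPL.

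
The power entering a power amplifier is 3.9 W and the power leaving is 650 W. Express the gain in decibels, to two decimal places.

For a power ratio, dB = 10·log₁₀(P₂/P₁).
10·log₁₀(650/3.9) = 10·log₁₀(166.7) = 22.22 dB.

22.22 dB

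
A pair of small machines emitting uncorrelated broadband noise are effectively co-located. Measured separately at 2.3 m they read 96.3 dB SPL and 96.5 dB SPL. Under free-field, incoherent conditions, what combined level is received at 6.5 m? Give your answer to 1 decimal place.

90.4 dB SPL

Combined at 2.3 m: 10·log₁₀(10^(96.3/10)+10^(96.5/10)) = 99.41 dB SPL.
Then apply −20·log₁₀(6.5/2.3) = -9.02 dB → 90.4 dB SPL.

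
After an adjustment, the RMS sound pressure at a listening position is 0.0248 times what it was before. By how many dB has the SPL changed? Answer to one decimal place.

-32.1 dB

Sound pressure is an amplitude quantity: ΔL = 20·log₁₀(p₂/p₁).
20·log₁₀(0.0248) = -32.1 dB.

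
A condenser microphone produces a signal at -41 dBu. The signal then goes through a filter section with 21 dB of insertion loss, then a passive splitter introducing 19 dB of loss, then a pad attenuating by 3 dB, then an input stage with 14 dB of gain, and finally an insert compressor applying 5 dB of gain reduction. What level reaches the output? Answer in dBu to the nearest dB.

-75 dBu

In dB, series stages simply add:
-41 − 21 − 19 − 3 + 14 − 5 = -75 dBu.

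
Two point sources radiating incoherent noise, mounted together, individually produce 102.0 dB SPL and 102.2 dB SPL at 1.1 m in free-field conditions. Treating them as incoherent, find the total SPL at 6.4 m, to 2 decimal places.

89.82 dB SPL

Combined at 1.1 m: 10·log₁₀(10^(102.0/10)+10^(102.2/10)) = 105.111 dB SPL.
Then apply −20·log₁₀(6.4/1.1) = -15.296 dB → 89.82 dB SPL.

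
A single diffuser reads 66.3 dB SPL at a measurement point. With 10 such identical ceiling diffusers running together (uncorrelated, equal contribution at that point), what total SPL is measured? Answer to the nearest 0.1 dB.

76.3 dB SPL

10 equal incoherent sources raise the level by 10·log₁₀(10) = 10.00 dB.
L_total = 66.3 + 10.00 = 76.3 dB SPL.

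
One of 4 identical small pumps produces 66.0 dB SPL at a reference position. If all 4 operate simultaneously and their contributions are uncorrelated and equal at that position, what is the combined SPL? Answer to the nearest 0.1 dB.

72.0 dB SPL

4 equal incoherent sources raise the level by 10·log₁₀(4) = 6.02 dB.
L_total = 66.0 + 6.02 = 72.0 dB SPL.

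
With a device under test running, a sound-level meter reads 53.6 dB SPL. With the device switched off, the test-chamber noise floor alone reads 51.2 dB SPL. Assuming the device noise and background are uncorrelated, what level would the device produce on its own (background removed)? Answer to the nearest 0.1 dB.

Subtract intensities: L_src = 10·log₁₀(10^(L_total/10) − 10^(L_bg/10)).
L_src = 10·log₁₀(10^(53.6/10) − 10^(51.2/10)) = 10·log₁₀(97260) = 49.9 dB SPL.

49.9 dB SPL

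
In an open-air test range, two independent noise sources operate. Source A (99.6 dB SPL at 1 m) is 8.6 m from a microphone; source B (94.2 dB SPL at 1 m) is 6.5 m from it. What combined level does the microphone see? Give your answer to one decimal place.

82.7 dB SPL

At the listener: L_A = 99.6 − 20·log₁₀(8.6) = 80.91 dB; L_B = 94.2 − 20·log₁₀(6.5) = 77.94 dB.
Combined: 10·log₁₀(10^(80.91/10)+10^(77.94/10)) = 82.7 dB SPL.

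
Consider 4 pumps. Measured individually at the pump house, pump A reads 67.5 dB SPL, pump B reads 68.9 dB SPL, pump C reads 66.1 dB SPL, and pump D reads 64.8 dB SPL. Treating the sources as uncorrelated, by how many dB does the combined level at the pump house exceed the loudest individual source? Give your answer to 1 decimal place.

Add the sources as powers (linear), then convert back to dB:
L_total = 10·log₁₀(10^(67.5/10) + 10^(68.9/10) + 10^(66.1/10) + 10^(64.8/10)) = 73.11 dB SPL.
Excess over the loudest (68.9 dB): 73.11 − 68.9 = 4.2 dB.

4.2 dB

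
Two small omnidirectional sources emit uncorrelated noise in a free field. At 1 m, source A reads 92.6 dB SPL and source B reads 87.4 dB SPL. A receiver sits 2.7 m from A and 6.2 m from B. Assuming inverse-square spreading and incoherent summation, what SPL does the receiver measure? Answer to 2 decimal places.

84.21 dB SPL

At the listener: L_A = 92.6 − 20·log₁₀(2.7) = 83.973 dB; L_B = 87.4 − 20·log₁₀(6.2) = 71.552 dB.
Combined: 10·log₁₀(10^(83.973/10)+10^(71.552/10)) = 84.21 dB SPL.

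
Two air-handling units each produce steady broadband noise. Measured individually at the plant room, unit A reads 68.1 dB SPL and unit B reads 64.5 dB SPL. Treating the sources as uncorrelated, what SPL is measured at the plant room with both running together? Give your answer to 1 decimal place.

69.7 dB SPL

Add the sources as powers (linear), then convert back to dB:
L_total = 10·log₁₀(10^(68.1/10) + 10^(64.5/10)) = 10·log₁₀(9275000) = 69.7 dB SPL.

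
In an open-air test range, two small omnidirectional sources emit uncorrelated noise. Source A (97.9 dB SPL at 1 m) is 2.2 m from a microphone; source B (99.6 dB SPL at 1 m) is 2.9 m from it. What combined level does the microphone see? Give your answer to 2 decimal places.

At the listener: L_A = 97.9 − 20·log₁₀(2.2) = 91.052 dB; L_B = 99.6 − 20·log₁₀(2.9) = 90.352 dB.
Combined: 10·log₁₀(10^(91.052/10)+10^(90.352/10)) = 93.73 dB SPL.

93.73 dB SPL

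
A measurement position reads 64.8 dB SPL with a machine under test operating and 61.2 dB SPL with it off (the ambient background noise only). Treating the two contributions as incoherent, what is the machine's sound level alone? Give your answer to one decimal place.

Background correction is a power subtraction:
L_src = 10·log₁₀(10^(64.8/10) − 10^(61.2/10)) = 10·log₁₀(1702000) = 62.3 dB SPL.

62.3 dB SPL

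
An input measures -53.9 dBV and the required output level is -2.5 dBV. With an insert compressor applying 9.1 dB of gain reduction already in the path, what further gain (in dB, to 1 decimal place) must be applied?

60.5 dB

The required make-up gain is the shortfall in the dB sum.
G = -2.5 − (-53.9) + 9.1 = 60.5 dB.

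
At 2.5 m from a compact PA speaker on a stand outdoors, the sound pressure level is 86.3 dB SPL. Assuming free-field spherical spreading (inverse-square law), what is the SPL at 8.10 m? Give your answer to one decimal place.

76.1 dB SPL

Inverse-square spreading gives ΔL = −20·log₁₀(d₂/d₁).
ΔL = −20·log₁₀(8.10/2.5) = -10.21 dB, so L₂ = 86.3 + (-10.21) = 76.1 dB SPL.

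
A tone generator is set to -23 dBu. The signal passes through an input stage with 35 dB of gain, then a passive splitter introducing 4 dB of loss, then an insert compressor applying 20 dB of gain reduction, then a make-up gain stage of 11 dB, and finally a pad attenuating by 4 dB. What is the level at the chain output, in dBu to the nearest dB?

-5 dBu

In dB, series stages simply add:
-23 + 35 − 4 − 20 + 11 − 4 = -5 dBu.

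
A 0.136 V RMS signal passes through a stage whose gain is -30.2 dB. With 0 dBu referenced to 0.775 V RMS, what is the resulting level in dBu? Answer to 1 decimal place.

-45.3 dBu

Input level: 20·log₁₀(0.136/0.775) = -15.12 dBu.
Output: -15.12 − 30.2 = -45.3 dBu.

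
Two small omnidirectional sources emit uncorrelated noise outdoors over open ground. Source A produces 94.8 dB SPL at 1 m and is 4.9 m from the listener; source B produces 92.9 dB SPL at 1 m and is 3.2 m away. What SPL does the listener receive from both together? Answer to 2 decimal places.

At the listener: L_A = 94.8 − 20·log₁₀(4.9) = 80.996 dB; L_B = 92.9 − 20·log₁₀(3.2) = 82.797 dB.
Combined: 10·log₁₀(10^(80.996/10)+10^(82.797/10)) = 85.00 dB SPL.

85.00 dB SPL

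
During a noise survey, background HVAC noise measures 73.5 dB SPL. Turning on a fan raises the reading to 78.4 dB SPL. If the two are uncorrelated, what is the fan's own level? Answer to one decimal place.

Background correction is a power subtraction:
L_src = 10·log₁₀(10^(78.4/10) − 10^(73.5/10)) = 10·log₁₀(46800000) = 76.7 dB SPL.

76.7 dB SPL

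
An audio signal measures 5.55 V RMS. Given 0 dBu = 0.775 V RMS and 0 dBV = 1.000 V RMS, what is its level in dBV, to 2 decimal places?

+14.89 dBV

dBV = 20·log₁₀(V / 1.000 V).
20·log₁₀(5.55/1.000) = +14.89 dBV.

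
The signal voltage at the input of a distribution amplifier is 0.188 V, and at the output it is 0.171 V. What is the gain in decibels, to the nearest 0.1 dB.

-0.8 dB

Voltage is an amplitude quantity, so gain = 20·log₁₀(V_out/V_in).
20·log₁₀(0.171/0.188) = 20·log₁₀(0.9096) = -0.8 dB.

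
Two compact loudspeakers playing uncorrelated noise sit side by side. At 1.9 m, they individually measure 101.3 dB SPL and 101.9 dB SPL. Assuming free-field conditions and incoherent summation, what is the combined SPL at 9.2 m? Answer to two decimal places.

Combined at 1.9 m: 10·log₁₀(10^(101.3/10)+10^(101.9/10)) = 104.621 dB SPL.
Then apply −20·log₁₀(9.2/1.9) = -13.701 dB → 90.92 dB SPL.

90.92 dB SPL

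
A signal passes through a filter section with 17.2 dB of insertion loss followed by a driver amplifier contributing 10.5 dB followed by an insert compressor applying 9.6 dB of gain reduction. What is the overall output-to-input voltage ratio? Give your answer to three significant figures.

0.153

Net gain = (−17.2) + 10.5 + (−9.6) = -16.3 dB.
Voltage ratio = 10^(-16.3/20) = 0.153.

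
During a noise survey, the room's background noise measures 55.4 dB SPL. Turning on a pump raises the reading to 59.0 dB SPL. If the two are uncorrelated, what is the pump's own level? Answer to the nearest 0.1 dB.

56.5 dB SPL

Background correction is a power subtraction:
L_src = 10·log₁₀(10^(59.0/10) − 10^(55.4/10)) = 10·log₁₀(447600) = 56.5 dB SPL.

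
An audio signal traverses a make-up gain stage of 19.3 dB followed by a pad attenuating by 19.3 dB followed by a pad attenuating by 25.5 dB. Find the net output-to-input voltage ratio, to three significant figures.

0.0531

Net gain = 19.3 + (−19.3) + (−25.5) = -25.5 dB.
Voltage ratio = 10^(-25.5/20) = 0.0531.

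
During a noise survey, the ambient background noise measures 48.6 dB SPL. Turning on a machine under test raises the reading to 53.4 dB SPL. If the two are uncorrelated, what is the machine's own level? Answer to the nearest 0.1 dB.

Subtract intensities: L_src = 10·log₁₀(10^(L_total/10) − 10^(L_bg/10)).
L_src = 10·log₁₀(10^(53.4/10) − 10^(48.6/10)) = 10·log₁₀(146300) = 51.7 dB SPL.

51.7 dB SPL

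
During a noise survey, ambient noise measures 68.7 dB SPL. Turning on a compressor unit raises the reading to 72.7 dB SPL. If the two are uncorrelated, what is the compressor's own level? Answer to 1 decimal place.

70.5 dB SPL

Remove the background by subtracting linear intensities:
L_src = 10·log₁₀(10^(72.7/10) − 10^(68.7/10)) = 10·log₁₀(11210000) = 70.5 dB SPL.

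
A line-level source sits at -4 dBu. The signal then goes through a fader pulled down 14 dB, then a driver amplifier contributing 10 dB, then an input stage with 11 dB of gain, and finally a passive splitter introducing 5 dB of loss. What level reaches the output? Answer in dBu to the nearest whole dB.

-2 dBu

Gain stages sum in dB:
-4 − 14 + 10 + 11 − 5 = -2 dBu.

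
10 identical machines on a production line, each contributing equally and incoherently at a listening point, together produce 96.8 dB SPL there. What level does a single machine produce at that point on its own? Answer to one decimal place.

86.8 dB SPL

10 equal incoherent sources add 10·log₁₀(10) = 10.00 dB over one source.
L_one = 96.8 − 10.00 = 86.8 dB SPL.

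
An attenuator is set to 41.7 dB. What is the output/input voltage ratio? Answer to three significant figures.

Voltage ratio = 10^(dB/20).
10^(-41.7/20) = 10^(-2.085) = 0.00822.

0.00822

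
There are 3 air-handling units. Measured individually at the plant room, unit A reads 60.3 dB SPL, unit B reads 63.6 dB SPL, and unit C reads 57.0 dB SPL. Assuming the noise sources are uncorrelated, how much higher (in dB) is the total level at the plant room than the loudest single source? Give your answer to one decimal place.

2.3 dB

Incoherent sources sum as intensities:
L_total = 10·log₁₀(10^(60.3/10) + 10^(63.6/10) + 10^(57.0/10)) = 65.87 dB SPL.
Excess over the loudest (63.6 dB): 65.87 − 63.6 = 2.3 dB.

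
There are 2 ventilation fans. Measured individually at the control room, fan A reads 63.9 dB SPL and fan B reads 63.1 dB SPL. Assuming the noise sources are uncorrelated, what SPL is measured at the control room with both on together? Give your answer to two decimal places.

Add the sources as powers (linear), then convert back to dB:
L_total = 10·log₁₀(10^(63.9/10) + 10^(63.1/10)) = 10·log₁₀(4496000) = 66.53 dB SPL.

66.53 dB SPL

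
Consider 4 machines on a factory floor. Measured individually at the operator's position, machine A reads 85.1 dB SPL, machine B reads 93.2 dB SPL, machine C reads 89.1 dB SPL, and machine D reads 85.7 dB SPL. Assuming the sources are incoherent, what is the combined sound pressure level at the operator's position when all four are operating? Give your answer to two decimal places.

Add the sources as powers (linear), then convert back to dB:
L_total = 10·log₁₀(10^(85.1/10) + 10^(93.2/10) + 10^(89.1/10) + 10^(85.7/10)) = 10·log₁₀(3597000000) = 95.56 dB SPL.

95.56 dB SPL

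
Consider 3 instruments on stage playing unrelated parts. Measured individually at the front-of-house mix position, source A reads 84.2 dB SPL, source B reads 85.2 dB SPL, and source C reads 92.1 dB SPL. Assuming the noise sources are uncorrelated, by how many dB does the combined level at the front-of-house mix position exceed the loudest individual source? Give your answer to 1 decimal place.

Add the sources as powers (linear), then convert back to dB:
L_total = 10·log₁₀(10^(84.2/10) + 10^(85.2/10) + 10^(92.1/10)) = 93.46 dB SPL.
Excess over the loudest (92.1 dB): 93.46 − 92.1 = 1.4 dB.

1.4 dB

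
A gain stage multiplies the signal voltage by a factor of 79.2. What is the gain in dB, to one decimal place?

38.0 dB

Voltage ratio → dB uses the 20·log₁₀ form:
20·log₁₀(79.2) = 38.0 dB.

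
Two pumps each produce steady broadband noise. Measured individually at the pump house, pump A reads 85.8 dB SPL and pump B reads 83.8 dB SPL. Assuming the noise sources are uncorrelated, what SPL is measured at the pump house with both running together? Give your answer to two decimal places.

87.92 dB SPL

Add the sources as powers (linear), then convert back to dB:
L_total = 10·log₁₀(10^(85.8/10) + 10^(83.8/10)) = 10·log₁₀(620100000) = 87.92 dB SPL.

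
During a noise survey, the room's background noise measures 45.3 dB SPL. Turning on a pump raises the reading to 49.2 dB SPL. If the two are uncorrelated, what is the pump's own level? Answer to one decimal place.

46.9 dB SPL

Remove the background by subtracting linear intensities:
L_src = 10·log₁₀(10^(49.2/10) − 10^(45.3/10)) = 10·log₁₀(49290) = 46.9 dB SPL.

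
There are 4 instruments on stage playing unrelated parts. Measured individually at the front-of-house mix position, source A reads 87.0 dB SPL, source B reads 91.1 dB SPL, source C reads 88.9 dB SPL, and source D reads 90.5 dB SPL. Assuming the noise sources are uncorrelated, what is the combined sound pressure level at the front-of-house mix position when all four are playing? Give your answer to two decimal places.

Add the sources as powers (linear), then convert back to dB:
L_total = 10·log₁₀(10^(87.0/10) + 10^(91.1/10) + 10^(88.9/10) + 10^(90.5/10)) = 10·log₁₀(3688000000) = 95.67 dB SPL.

95.67 dB SPL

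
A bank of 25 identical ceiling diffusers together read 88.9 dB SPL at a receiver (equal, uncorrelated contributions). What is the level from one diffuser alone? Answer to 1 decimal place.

25 equal incoherent sources add 10·log₁₀(25) = 13.98 dB over one source.
L_one = 88.9 − 13.98 = 74.9 dB SPL.

74.9 dB SPL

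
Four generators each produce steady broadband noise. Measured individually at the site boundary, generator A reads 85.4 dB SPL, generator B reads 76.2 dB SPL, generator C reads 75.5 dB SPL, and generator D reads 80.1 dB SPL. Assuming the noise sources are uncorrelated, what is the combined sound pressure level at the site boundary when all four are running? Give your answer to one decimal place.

87.2 dB SPL

Uncorrelated sources add in intensity (power), not in dB.
L_total = 10·log₁₀(10^(85.4/10) + 10^(76.2/10) + 10^(75.5/10) + 10^(80.1/10)) = 10·log₁₀(526200000) = 87.2 dB SPL.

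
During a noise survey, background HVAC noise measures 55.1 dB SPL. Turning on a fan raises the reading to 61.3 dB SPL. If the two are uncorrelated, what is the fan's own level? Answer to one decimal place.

60.1 dB SPL

Subtract intensities: L_src = 10·log₁₀(10^(L_total/10) − 10^(L_bg/10)).
L_src = 10·log₁₀(10^(61.3/10) − 10^(55.1/10)) = 10·log₁₀(1025000) = 60.1 dB SPL.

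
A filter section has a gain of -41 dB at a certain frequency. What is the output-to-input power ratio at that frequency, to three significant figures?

Power ratio = 10^(dB/10).
10^(-41/10) = 10^(-4.100) = 0.0000794.

0.0000794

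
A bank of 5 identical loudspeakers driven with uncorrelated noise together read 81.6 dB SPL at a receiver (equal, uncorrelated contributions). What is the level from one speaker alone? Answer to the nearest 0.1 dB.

5 equal incoherent sources add 10·log₁₀(5) = 6.99 dB over one source.
L_one = 81.6 − 6.99 = 74.6 dB SPL.

74.6 dB SPL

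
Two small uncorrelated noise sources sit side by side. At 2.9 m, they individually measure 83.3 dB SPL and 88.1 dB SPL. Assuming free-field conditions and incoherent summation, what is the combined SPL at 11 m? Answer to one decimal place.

77.8 dB SPL

Combined at 2.9 m: 10·log₁₀(10^(83.3/10)+10^(88.1/10)) = 89.34 dB SPL.
Then apply −20·log₁₀(11/2.9) = -11.58 dB → 77.8 dB SPL.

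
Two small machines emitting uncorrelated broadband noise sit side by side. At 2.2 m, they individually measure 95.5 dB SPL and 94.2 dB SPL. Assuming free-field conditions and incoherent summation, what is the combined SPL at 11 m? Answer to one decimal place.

83.9 dB SPL

Combined at 2.2 m: 10·log₁₀(10^(95.5/10)+10^(94.2/10)) = 97.91 dB SPL.
Then apply −20·log₁₀(11/2.2) = -13.98 dB → 83.9 dB SPL.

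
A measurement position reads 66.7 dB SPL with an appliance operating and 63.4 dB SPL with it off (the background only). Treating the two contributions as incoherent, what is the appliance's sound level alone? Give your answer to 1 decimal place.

Background correction is a power subtraction:
L_src = 10·log₁₀(10^(66.7/10) − 10^(63.4/10)) = 10·log₁₀(2490000) = 64.0 dB SPL.

64.0 dB SPL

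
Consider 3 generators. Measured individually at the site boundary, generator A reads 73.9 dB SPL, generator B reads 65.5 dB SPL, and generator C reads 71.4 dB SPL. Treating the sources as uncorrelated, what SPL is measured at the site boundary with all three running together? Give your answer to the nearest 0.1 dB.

Add the sources as powers (linear), then convert back to dB:
L_total = 10·log₁₀(10^(73.9/10) + 10^(65.5/10) + 10^(71.4/10)) = 10·log₁₀(41900000) = 76.2 dB SPL.

76.2 dB SPL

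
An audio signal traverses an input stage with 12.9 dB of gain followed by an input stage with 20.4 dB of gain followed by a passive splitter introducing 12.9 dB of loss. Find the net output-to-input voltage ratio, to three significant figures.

Net gain = 12.9 + 20.4 + (−12.9) = 20.4 dB.
Voltage ratio = 10^(20.4/20) = 10.5.

10.5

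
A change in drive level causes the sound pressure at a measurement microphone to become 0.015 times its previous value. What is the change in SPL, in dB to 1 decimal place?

SPL change from a pressure ratio uses the 20·log₁₀ form:
20·log₁₀(0.015) = -36.5 dB.

-36.5 dB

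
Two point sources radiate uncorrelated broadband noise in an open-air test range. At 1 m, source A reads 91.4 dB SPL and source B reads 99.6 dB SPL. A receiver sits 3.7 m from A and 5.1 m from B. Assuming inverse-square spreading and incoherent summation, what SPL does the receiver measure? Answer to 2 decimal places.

86.55 dB SPL

At the listener: L_A = 91.4 − 20·log₁₀(3.7) = 80.036 dB; L_B = 99.6 − 20·log₁₀(5.1) = 85.449 dB.
Combined: 10·log₁₀(10^(80.036/10)+10^(85.449/10)) = 86.55 dB SPL.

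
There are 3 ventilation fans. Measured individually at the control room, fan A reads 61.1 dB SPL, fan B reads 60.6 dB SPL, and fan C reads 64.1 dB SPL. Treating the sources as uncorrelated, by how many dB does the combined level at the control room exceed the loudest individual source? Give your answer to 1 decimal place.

Incoherent sources sum as intensities:
L_total = 10·log₁₀(10^(61.1/10) + 10^(60.6/10) + 10^(64.1/10)) = 67.00 dB SPL.
Excess over the loudest (64.1 dB): 67.00 − 64.1 = 2.9 dB.

2.9 dB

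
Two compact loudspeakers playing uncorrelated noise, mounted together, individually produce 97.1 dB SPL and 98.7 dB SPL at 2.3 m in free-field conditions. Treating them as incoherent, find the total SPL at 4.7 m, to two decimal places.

94.78 dB SPL

Combined at 2.3 m: 10·log₁₀(10^(97.1/10)+10^(98.7/10)) = 100.984 dB SPL.
Then apply −20·log₁₀(4.7/2.3) = -6.207 dB → 94.78 dB SPL.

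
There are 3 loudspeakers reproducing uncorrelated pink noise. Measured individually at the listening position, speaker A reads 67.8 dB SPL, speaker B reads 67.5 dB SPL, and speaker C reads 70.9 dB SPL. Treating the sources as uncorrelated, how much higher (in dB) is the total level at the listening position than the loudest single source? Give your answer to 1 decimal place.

2.9 dB

Add the sources as powers (linear), then convert back to dB:
L_total = 10·log₁₀(10^(67.8/10) + 10^(67.5/10) + 10^(70.9/10)) = 73.79 dB SPL.
Excess over the loudest (70.9 dB): 73.79 − 70.9 = 2.9 dB.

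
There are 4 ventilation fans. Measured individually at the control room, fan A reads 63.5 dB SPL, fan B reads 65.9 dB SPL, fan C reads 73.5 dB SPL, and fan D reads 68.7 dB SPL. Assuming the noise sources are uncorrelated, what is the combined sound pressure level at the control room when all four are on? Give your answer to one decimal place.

75.6 dB SPL

Add the sources as powers (linear), then convert back to dB:
L_total = 10·log₁₀(10^(63.5/10) + 10^(65.9/10) + 10^(73.5/10) + 10^(68.7/10)) = 10·log₁₀(35930000) = 75.6 dB SPL.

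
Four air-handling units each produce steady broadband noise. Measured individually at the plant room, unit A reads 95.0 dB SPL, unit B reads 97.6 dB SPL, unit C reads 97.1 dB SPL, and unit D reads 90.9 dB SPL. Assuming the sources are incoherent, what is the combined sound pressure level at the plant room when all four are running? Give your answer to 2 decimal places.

101.84 dB SPL

Add the sources as powers (linear), then convert back to dB:
L_total = 10·log₁₀(10^(95.0/10) + 10^(97.6/10) + 10^(97.1/10) + 10^(90.9/10)) = 10·log₁₀(15276000000) = 101.84 dB SPL.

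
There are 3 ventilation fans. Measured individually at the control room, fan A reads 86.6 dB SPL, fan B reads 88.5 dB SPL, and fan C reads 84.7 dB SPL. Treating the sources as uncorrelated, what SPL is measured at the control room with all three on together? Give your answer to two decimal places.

91.64 dB SPL

Incoherent sources sum as intensities:
L_total = 10·log₁₀(10^(86.6/10) + 10^(88.5/10) + 10^(84.7/10)) = 10·log₁₀(1460000000) = 91.64 dB SPL.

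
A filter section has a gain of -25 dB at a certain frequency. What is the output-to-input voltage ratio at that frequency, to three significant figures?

0.0562

Voltage ratio = 10^(dB/20).
10^(-25/20) = 10^(-1.250) = 0.0562.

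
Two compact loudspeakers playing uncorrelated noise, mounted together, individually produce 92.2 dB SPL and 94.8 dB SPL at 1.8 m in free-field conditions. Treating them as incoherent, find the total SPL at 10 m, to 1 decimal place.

81.8 dB SPL

Combined at 1.8 m: 10·log₁₀(10^(92.2/10)+10^(94.8/10)) = 96.70 dB SPL.
Then apply −20·log₁₀(10/1.8) = -14.89 dB → 81.8 dB SPL.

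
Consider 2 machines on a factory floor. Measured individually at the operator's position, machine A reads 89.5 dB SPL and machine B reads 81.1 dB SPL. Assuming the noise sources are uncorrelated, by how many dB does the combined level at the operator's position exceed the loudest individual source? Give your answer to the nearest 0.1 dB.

0.6 dB

Add the sources as powers (linear), then convert back to dB:
L_total = 10·log₁₀(10^(89.5/10) + 10^(81.1/10)) = 90.09 dB SPL.
Excess over the loudest (89.5 dB): 90.09 − 89.5 = 0.6 dB.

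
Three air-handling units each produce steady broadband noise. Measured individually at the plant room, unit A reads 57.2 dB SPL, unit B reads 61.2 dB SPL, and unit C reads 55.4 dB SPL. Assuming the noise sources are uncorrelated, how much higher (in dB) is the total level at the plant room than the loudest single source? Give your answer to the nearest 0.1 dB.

Add the sources as powers (linear), then convert back to dB:
L_total = 10·log₁₀(10^(57.2/10) + 10^(61.2/10) + 10^(55.4/10)) = 63.40 dB SPL.
Excess over the loudest (61.2 dB): 63.40 − 61.2 = 2.2 dB.

2.2 dB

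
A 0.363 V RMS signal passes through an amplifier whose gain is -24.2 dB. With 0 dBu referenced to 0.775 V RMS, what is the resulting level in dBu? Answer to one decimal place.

Input level: 20·log₁₀(0.363/0.775) = -6.59 dBu.
Output: -6.59 − 24.2 = -30.8 dBu.

-30.8 dBu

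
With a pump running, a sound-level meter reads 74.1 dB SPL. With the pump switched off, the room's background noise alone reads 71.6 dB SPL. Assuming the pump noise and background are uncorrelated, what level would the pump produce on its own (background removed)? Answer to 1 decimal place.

Subtract intensities: L_src = 10·log₁₀(10^(L_total/10) − 10^(L_bg/10)).
L_src = 10·log₁₀(10^(74.1/10) − 10^(71.6/10)) = 10·log₁₀(11250000) = 70.5 dB SPL.

70.5 dB SPL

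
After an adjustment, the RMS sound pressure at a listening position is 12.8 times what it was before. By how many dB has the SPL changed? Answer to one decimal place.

Sound pressure is an amplitude quantity: ΔL = 20·log₁₀(p₂/p₁).
20·log₁₀(12.8) = 22.1 dB.

22.1 dB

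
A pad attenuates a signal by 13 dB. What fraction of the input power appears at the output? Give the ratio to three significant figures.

Power ratio = 10^(dB/10).
10^(-13/10) = 10^(-1.300) = 0.0501.

0.0501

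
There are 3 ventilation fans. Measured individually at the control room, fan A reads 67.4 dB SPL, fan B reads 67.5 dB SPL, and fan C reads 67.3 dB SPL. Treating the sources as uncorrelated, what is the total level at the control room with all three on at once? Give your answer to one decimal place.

Add the sources as powers (linear), then convert back to dB:
L_total = 10·log₁₀(10^(67.4/10) + 10^(67.5/10) + 10^(67.3/10)) = 10·log₁₀(16490000) = 72.2 dB SPL.

72.2 dB SPL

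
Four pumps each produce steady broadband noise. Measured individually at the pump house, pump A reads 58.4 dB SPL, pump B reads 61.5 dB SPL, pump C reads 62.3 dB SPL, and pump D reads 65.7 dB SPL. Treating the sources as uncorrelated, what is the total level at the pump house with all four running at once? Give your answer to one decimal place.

68.8 dB SPL

Uncorrelated sources add in intensity (power), not in dB.
L_total = 10·log₁₀(10^(58.4/10) + 10^(61.5/10) + 10^(62.3/10) + 10^(65.7/10)) = 10·log₁₀(7518000) = 68.8 dB SPL.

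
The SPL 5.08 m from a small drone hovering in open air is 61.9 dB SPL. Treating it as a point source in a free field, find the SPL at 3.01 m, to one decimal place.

66.4 dB SPL

For a point source in a free field, ΔL = −20·log₁₀(d₂/d₁).
ΔL = −20·log₁₀(3.01/5.08) = 4.55 dB, so L₂ = 61.9 + (4.55) = 66.4 dB SPL.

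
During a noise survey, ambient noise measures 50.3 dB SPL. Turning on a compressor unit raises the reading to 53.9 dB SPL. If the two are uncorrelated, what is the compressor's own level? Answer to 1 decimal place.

Subtract intensities: L_src = 10·log₁₀(10^(L_total/10) − 10^(L_bg/10)).
L_src = 10·log₁₀(10^(53.9/10) − 10^(50.3/10)) = 10·log₁₀(138300) = 51.4 dB SPL.

51.4 dB SPL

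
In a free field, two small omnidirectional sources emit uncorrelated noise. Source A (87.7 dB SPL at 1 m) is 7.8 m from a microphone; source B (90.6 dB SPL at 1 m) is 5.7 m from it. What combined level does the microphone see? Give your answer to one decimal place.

76.5 dB SPL

At the listener: L_A = 87.7 − 20·log₁₀(7.8) = 69.86 dB; L_B = 90.6 − 20·log₁₀(5.7) = 75.48 dB.
Combined: 10·log₁₀(10^(69.86/10)+10^(75.48/10)) = 76.5 dB SPL.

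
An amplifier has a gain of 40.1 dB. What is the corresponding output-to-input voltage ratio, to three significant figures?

Voltage ratio = 10^(dB/20).
10^(40.1/20) = 10^(2.005) = 101.

101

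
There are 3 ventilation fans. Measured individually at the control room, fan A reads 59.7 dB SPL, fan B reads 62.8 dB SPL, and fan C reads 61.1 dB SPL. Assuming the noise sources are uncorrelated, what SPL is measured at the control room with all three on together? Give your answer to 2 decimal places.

66.16 dB SPL

Incoherent sources sum as intensities:
L_total = 10·log₁₀(10^(59.7/10) + 10^(62.8/10) + 10^(61.1/10)) = 10·log₁₀(4127000) = 66.16 dB SPL.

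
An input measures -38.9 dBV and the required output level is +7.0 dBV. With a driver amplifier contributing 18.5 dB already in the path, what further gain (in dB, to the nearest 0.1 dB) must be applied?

27.4 dB

The required make-up gain is the shortfall in the dB sum.
G = +7.0 − (-38.9) − 18.5 = 27.4 dB.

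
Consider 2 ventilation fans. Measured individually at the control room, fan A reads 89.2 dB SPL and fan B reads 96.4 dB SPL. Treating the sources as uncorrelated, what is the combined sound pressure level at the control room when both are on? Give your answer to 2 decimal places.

97.16 dB SPL

Uncorrelated sources add in intensity (power), not in dB.
L_total = 10·log₁₀(10^(89.2/10) + 10^(96.4/10)) = 10·log₁₀(5197000000) = 97.16 dB SPL.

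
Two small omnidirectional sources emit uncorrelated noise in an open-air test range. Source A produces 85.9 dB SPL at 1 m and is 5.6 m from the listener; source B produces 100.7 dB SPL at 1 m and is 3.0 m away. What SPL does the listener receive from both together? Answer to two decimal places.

91.20 dB SPL

At the listener: L_A = 85.9 − 20·log₁₀(5.6) = 70.936 dB; L_B = 100.7 − 20·log₁₀(3.0) = 91.158 dB.
Combined: 10·log₁₀(10^(70.936/10)+10^(91.158/10)) = 91.20 dB SPL.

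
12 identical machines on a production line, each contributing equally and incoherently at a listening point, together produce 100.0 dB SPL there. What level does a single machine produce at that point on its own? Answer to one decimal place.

12 equal incoherent sources add 10·log₁₀(12) = 10.79 dB over one source.
L_one = 100.0 − 10.79 = 89.2 dB SPL.

89.2 dB SPL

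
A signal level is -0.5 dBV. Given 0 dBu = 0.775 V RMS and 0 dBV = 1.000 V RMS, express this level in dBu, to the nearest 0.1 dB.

+1.7 dBu

The offset between the scales is 20·log₁₀(0.775/1.000) = −2.214 dB.
So dBu = -0.5 + 2.214 = +1.7 dBu.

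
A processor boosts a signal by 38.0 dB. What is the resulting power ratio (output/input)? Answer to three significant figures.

6310

Power ratio = 10^(dB/10).
10^(38.0/10) = 10^(3.800) = 6310.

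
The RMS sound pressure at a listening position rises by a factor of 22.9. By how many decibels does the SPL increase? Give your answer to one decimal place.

Sound pressure is an amplitude quantity: ΔL = 20·log₁₀(p₂/p₁).
20·log₁₀(22.9) = 27.2 dB.

27.2 dB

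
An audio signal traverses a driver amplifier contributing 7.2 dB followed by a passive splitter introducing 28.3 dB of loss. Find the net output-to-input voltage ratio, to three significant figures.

Net gain = 7.2 + (−28.3) = -21.1 dB.
Voltage ratio = 10^(-21.1/20) = 0.0881.

0.0881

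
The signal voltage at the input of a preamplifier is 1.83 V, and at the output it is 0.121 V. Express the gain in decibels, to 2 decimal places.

-23.59 dB

Voltage ratio → dB uses the 20·log₁₀ form:
20·log₁₀(0.121/1.83) = 20·log₁₀(0.06612) = -23.59 dB.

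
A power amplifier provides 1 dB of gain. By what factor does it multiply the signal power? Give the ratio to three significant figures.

1.26

Power ratio = 10^(dB/10).
10^(1/10) = 10^(0.1000) = 1.26.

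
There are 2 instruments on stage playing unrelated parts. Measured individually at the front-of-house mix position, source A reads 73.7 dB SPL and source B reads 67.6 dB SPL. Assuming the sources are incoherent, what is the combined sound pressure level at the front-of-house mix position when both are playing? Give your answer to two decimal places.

74.65 dB SPL

Add the sources as powers (linear), then convert back to dB:
L_total = 10·log₁₀(10^(73.7/10) + 10^(67.6/10)) = 10·log₁₀(29200000) = 74.65 dB SPL.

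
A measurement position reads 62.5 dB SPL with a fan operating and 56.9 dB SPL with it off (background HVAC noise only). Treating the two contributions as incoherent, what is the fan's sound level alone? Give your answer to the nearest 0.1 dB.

Background correction is a power subtraction:
L_src = 10·log₁₀(10^(62.5/10) − 10^(56.9/10)) = 10·log₁₀(1289000) = 61.1 dB SPL.

61.1 dB SPL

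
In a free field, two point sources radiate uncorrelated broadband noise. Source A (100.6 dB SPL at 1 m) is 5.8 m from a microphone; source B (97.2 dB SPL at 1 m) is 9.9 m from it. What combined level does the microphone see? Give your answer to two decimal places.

At the listener: L_A = 100.6 − 20·log₁₀(5.8) = 85.331 dB; L_B = 97.2 − 20·log₁₀(9.9) = 77.287 dB.
Combined: 10·log₁₀(10^(85.331/10)+10^(77.287/10)) = 85.96 dB SPL.

85.96 dB SPL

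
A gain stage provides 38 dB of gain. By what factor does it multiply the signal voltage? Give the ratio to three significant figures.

Voltage ratio = 10^(dB/20).
10^(38/20) = 10^(1.900) = 79.4.

79.4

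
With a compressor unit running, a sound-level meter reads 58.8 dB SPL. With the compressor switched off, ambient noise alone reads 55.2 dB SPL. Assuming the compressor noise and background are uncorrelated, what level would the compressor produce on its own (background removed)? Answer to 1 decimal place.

Subtract intensities: L_src = 10·log₁₀(10^(L_total/10) − 10^(L_bg/10)).
L_src = 10·log₁₀(10^(58.8/10) − 10^(55.2/10)) = 10·log₁₀(427400) = 56.3 dB SPL.

56.3 dB SPL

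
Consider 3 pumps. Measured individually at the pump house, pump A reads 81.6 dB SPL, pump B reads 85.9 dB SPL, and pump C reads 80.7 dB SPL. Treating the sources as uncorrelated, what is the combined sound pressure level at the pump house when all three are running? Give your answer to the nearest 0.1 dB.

Incoherent sources sum as intensities:
L_total = 10·log₁₀(10^(81.6/10) + 10^(85.9/10) + 10^(80.7/10)) = 10·log₁₀(651100000) = 88.1 dB SPL.

88.1 dB SPL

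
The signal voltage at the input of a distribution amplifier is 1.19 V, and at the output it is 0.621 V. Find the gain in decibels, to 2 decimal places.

Voltage ratio → dB uses the 20·log₁₀ form:
20·log₁₀(0.621/1.19) = 20·log₁₀(0.5218) = -5.65 dB.

-5.65 dB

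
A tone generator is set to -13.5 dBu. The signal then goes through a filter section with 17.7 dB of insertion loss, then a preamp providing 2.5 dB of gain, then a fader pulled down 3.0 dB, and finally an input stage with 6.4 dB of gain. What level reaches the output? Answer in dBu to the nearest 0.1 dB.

Cascaded gains and losses add directly in dB.
-13.5 − 17.7 + 2.5 − 3.0 + 6.4 = -25.3 dBu.

-25.3 dBu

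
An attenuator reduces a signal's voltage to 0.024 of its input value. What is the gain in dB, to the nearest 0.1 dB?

For a voltage ratio, dB = 20·log₁₀(V₂/V₁).
20·log₁₀(0.024) = -32.4 dB.

-32.4 dB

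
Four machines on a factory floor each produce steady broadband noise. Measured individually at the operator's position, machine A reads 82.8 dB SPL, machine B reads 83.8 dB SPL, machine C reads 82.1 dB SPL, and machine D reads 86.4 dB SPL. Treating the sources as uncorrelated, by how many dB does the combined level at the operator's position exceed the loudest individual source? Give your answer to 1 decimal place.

3.7 dB

Incoherent sources sum as intensities:
L_total = 10·log₁₀(10^(82.8/10) + 10^(83.8/10) + 10^(82.1/10) + 10^(86.4/10)) = 90.12 dB SPL.
Excess over the loudest (86.4 dB): 90.12 − 86.4 = 3.7 dB.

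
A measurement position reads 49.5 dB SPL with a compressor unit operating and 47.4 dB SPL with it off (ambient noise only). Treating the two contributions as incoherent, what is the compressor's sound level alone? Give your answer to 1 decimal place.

45.3 dB SPL

Background correction is a power subtraction:
L_src = 10·log₁₀(10^(49.5/10) − 10^(47.4/10)) = 10·log₁₀(34170) = 45.3 dB SPL.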